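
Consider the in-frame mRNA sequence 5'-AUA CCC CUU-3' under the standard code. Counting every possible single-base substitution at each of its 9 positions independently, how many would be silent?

8

Codon 1 (AUA, Ile): 2 synonymous substitutions.
Codon 2 (CCC, Pro): 3 synonymous substitutions.
Codon 3 (CUU, Leu): 3 synonymous substitutions.
Total: 2 + 3 + 3 = 8.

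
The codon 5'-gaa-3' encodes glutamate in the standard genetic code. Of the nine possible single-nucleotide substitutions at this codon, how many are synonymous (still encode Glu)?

1

Position 1: none → 0 synonymous.
Position 2: none → 0 synonymous.
Position 3: GAG → 1 synonymous.
Total: 0 + 0 + 1 = 1.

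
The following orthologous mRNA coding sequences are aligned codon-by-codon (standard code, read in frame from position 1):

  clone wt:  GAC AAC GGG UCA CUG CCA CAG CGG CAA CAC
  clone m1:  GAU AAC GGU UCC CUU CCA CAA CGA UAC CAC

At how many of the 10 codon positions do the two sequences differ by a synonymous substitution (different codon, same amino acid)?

Codon 1: GAC Asp / GAU Asp — synonymous.
Codon 2: AAC Asn / AAC Asn — identical.
Codon 3: GGG Gly / GGU Gly — synonymous.
Codon 4: UCA Ser / UCC Ser — synonymous.
Codon 5: CUG Leu / CUU Leu — synonymous.
Codon 6: CCA Pro / CCA Pro — identical.
Codon 7: CAG Gln / CAA Gln — synonymous.
Codon 8: CGG Arg / CGA Arg — synonymous.
Codon 9: CAA Gln / UAC Tyr — nonsynonymous.
Codon 10: CAC His / CAC His — identical.
Synonymous differences: 6.

6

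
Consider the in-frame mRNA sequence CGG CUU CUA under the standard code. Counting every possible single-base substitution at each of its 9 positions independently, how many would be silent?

11

Codon 1 (CGG, Arg): 4 synonymous substitutions.
Codon 2 (CUU, Leu): 3 synonymous substitutions.
Codon 3 (CUA, Leu): 4 synonymous substitutions.
Total: 4 + 3 + 4 = 11.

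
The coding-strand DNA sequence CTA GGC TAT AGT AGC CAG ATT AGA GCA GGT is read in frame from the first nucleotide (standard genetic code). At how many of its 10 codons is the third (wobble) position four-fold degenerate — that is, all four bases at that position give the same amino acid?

4

Codon 1 CTA (Leu): third position 4-fold.
Codon 2 GGC (Gly): third position 4-fold.
Codon 3 TAT (Tyr): third position 2-fold.
Codon 4 AGT (Ser): third position 2-fold.
Codon 5 AGC (Ser): third position 2-fold.
Codon 6 CAG (Gln): third position 2-fold.
Codon 7 ATT (Ile): third position 3-fold.
Codon 8 AGA (Arg): third position 2-fold.
Codon 9 GCA (Ala): third position 4-fold.
Codon 10 GGT (Gly): third position 4-fold.
Four-fold degenerate third positions: 4.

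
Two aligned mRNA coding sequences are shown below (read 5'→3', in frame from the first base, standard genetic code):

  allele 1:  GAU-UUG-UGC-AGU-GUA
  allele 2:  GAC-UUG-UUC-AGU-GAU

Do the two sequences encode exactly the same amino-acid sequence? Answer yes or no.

Codon 1: GAU Asp / GAC Asp — synonymous.
Codon 2: UUG Leu / UUG Leu — identical.
Codon 3: UGC Cys / UUC Phe — nonsynonymous.
Codon 4: AGU Ser / AGU Ser — identical.
Codon 5: GUA Val / GAU Asp — nonsynonymous.
Nonsynonymous differences: 2 → different protein.

no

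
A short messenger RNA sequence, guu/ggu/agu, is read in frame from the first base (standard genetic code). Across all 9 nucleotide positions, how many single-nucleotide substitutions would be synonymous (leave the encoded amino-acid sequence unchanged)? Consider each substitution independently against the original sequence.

Codon 1 (GUU, Val): 3 synonymous substitutions.
Codon 2 (GGU, Gly): 3 synonymous substitutions.
Codon 3 (AGU, Ser): 1 synonymous substitution.
Total: 3 + 3 + 1 = 7.

7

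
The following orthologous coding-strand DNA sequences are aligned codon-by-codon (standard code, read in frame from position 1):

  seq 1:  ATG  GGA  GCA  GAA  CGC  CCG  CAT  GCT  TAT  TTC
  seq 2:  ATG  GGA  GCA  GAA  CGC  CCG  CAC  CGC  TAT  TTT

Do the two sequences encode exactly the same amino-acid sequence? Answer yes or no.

no

Codon 1: ATG Met / ATG Met — identical.
Codon 2: GGA Gly / GGA Gly — identical.
Codon 3: GCA Ala / GCA Ala — identical.
Codon 4: GAA Glu / GAA Glu — identical.
Codon 5: CGC Arg / CGC Arg — identical.
Codon 6: CCG Pro / CCG Pro — identical.
Codon 7: CAT His / CAC His — synonymous.
Codon 8: GCT Ala / CGC Arg — nonsynonymous.
Codon 9: TAT Tyr / TAT Tyr — identical.
Codon 10: TTC Phe / TTT Phe — synonymous.
Nonsynonymous differences: 1 → different protein.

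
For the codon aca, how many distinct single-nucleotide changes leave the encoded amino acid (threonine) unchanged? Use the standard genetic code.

Position 1: none → 0 synonymous.
Position 2: none → 0 synonymous.
Position 3: ACU, ACC, ACG → 3 synonymous.
Total: 0 + 0 + 3 = 3.

3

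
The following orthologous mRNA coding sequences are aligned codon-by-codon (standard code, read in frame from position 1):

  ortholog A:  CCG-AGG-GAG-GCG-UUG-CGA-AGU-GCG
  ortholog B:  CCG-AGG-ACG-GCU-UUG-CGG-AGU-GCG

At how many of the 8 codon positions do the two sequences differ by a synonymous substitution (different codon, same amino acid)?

Codon 1: CCG Pro / CCG Pro — identical.
Codon 2: AGG Arg / AGG Arg — identical.
Codon 3: GAG Glu / ACG Thr — nonsynonymous.
Codon 4: GCG Ala / GCU Ala — synonymous.
Codon 5: UUG Leu / UUG Leu — identical.
Codon 6: CGA Arg / CGG Arg — synonymous.
Codon 7: AGU Ser / AGU Ser — identical.
Codon 8: GCG Ala / GCG Ala — identical.
Synonymous differences: 2.

2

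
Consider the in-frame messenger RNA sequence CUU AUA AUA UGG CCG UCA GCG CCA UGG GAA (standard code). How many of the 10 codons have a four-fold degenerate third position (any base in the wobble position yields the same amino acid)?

5

Codon 1 CUU (Leu): third position 4-fold.
Codon 2 AUA (Ile): third position 3-fold.
Codon 3 AUA (Ile): third position 3-fold.
Codon 4 UGG (Trp): third position 1-fold.
Codon 5 CCG (Pro): third position 4-fold.
Codon 6 UCA (Ser): third position 4-fold.
Codon 7 GCG (Ala): third position 4-fold.
Codon 8 CCA (Pro): third position 4-fold.
Codon 9 UGG (Trp): third position 1-fold.
Codon 10 GAA (Glu): third position 2-fold.
Four-fold degenerate third positions: 5.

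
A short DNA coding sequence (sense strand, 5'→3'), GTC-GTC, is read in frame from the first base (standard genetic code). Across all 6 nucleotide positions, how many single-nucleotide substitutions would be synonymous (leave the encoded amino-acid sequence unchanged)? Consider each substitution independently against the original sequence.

Codon 1 (GTC, Val): 3 synonymous substitutions.
Codon 2 (GTC, Val): 3 synonymous substitutions.
Total: 3 + 3 = 6.

6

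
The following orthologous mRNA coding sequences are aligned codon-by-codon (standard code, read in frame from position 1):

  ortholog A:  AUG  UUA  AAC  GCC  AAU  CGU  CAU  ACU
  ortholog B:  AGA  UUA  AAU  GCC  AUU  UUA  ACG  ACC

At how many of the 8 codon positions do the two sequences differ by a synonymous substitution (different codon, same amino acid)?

2

Codon 1: AUG Met / AGA Arg — nonsynonymous.
Codon 2: UUA Leu / UUA Leu — identical.
Codon 3: AAC Asn / AAU Asn — synonymous.
Codon 4: GCC Ala / GCC Ala — identical.
Codon 5: AAU Asn / AUU Ile — nonsynonymous.
Codon 6: CGU Arg / UUA Leu — nonsynonymous.
Codon 7: CAU His / ACG Thr — nonsynonymous.
Codon 8: ACU Thr / ACC Thr — synonymous.
Synonymous differences: 2.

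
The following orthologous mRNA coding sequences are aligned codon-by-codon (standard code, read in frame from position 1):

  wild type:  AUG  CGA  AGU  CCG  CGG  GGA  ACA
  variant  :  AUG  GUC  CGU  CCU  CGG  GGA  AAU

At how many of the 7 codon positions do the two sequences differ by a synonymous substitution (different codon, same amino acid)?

Codon 1: AUG Met / AUG Met — identical.
Codon 2: CGA Arg / GUC Val — nonsynonymous.
Codon 3: AGU Ser / CGU Arg — nonsynonymous.
Codon 4: CCG Pro / CCU Pro — synonymous.
Codon 5: CGG Arg / CGG Arg — identical.
Codon 6: GGA Gly / GGA Gly — identical.
Codon 7: ACA Thr / AAU Asn — nonsynonymous.
Synonymous differences: 1.

1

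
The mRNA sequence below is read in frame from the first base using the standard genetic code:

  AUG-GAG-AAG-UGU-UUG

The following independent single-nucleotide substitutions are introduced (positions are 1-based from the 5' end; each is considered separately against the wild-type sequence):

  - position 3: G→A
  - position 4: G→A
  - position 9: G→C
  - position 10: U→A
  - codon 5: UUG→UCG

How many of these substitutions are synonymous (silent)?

Codon 1: AUG (Met) → AUA (Ile) — missense.
Codon 2: GAG (Glu) → AAG (Lys) — missense.
Codon 3: AAG (Lys) → AAC (Asn) — missense.
Codon 4: UGU (Cys) → AGU (Ser) — missense.
Codon 5: UUG (Leu) → UCG (Ser) — missense.
Synonymous: 0 of 5.

0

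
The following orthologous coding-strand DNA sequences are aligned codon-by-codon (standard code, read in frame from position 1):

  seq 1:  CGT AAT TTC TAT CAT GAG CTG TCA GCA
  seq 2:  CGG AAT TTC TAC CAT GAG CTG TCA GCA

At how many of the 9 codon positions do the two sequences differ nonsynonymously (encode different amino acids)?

Codon 1: CGT Arg / CGG Arg — synonymous.
Codon 2: AAT Asn / AAT Asn — identical.
Codon 3: TTC Phe / TTC Phe — identical.
Codon 4: TAT Tyr / TAC Tyr — synonymous.
Codon 5: CAT His / CAT His — identical.
Codon 6: GAG Glu / GAG Glu — identical.
Codon 7: CTG Leu / CTG Leu — identical.
Codon 8: TCA Ser / TCA Ser — identical.
Codon 9: GCA Ala / GCA Ala — identical.
Nonsynonymous differences: 0.

0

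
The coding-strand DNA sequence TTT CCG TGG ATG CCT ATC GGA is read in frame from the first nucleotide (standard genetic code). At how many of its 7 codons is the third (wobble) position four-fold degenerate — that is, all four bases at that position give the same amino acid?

Codon 1 TTT (Phe): third position 2-fold.
Codon 2 CCG (Pro): third position 4-fold.
Codon 3 TGG (Trp): third position 1-fold.
Codon 4 ATG (Met): third position 1-fold.
Codon 5 CCT (Pro): third position 4-fold.
Codon 6 ATC (Ile): third position 3-fold.
Codon 7 GGA (Gly): third position 4-fold.
Four-fold degenerate third positions: 3.

3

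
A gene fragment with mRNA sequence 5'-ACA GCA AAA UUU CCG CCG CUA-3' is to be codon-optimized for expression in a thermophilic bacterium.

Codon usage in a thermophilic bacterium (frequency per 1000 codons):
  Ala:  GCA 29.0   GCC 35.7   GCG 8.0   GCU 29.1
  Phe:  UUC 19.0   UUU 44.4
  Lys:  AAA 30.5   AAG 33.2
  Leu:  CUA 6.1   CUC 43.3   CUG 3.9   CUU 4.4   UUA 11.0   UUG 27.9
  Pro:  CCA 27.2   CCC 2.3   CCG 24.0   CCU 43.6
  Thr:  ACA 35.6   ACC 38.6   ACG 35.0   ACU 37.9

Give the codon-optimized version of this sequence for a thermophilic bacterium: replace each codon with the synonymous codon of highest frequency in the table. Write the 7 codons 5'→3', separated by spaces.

Codon 1 (Thr): best is ACC at 38.6.
Codon 2 (Ala): best is GCC at 35.7.
Codon 3 (Lys): best is AAG at 33.2.
Codon 4 (Phe): best is UUU at 44.4.
Codon 5 (Pro): best is CCU at 43.6.
Codon 6 (Pro): best is CCU at 43.6.
Codon 7 (Leu): best is CUC at 43.3.

ACC GCC AAG UUU CCU CCU CUC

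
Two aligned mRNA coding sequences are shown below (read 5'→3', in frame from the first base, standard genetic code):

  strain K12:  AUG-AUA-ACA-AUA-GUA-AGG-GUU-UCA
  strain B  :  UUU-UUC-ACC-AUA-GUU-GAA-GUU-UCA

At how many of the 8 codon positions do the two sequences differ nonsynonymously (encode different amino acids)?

Codon 1: AUG Met / UUU Phe — nonsynonymous.
Codon 2: AUA Ile / UUC Phe — nonsynonymous.
Codon 3: ACA Thr / ACC Thr — synonymous.
Codon 4: AUA Ile / AUA Ile — identical.
Codon 5: GUA Val / GUU Val — synonymous.
Codon 6: AGG Arg / GAA Glu — nonsynonymous.
Codon 7: GUU Val / GUU Val — identical.
Codon 8: UCA Ser / UCA Ser — identical.
Nonsynonymous differences: 3.

3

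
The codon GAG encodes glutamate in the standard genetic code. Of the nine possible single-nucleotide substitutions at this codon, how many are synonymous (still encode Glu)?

Position 1: none → 0 synonymous.
Position 2: none → 0 synonymous.
Position 3: GAA → 1 synonymous.
Total: 0 + 0 + 1 = 1.

1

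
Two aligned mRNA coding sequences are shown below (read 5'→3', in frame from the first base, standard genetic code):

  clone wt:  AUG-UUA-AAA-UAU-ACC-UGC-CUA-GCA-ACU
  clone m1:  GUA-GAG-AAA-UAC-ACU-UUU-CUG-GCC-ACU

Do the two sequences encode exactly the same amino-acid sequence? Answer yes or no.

Codon 1: AUG Met / GUA Val — nonsynonymous.
Codon 2: UUA Leu / GAG Glu — nonsynonymous.
Codon 3: AAA Lys / AAA Lys — identical.
Codon 4: UAU Tyr / UAC Tyr — synonymous.
Codon 5: ACC Thr / ACU Thr — synonymous.
Codon 6: UGC Cys / UUU Phe — nonsynonymous.
Codon 7: CUA Leu / CUG Leu — synonymous.
Codon 8: GCA Ala / GCC Ala — synonymous.
Codon 9: ACU Thr / ACU Thr — identical.
Nonsynonymous differences: 3 → different protein.

no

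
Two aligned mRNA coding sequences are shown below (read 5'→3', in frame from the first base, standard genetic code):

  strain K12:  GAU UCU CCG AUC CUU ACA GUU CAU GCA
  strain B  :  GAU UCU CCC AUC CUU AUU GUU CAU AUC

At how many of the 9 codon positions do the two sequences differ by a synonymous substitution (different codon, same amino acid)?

1

Codon 1: GAU Asp / GAU Asp — identical.
Codon 2: UCU Ser / UCU Ser — identical.
Codon 3: CCG Pro / CCC Pro — synonymous.
Codon 4: AUC Ile / AUC Ile — identical.
Codon 5: CUU Leu / CUU Leu — identical.
Codon 6: ACA Thr / AUU Ile — nonsynonymous.
Codon 7: GUU Val / GUU Val — identical.
Codon 8: CAU His / CAU His — identical.
Codon 9: GCA Ala / AUC Ile — nonsynonymous.
Synonymous differences: 1.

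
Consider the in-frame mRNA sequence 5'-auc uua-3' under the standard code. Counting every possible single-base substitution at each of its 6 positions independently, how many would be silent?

Codon 1 (AUC, Ile): 2 synonymous substitutions.
Codon 2 (UUA, Leu): 2 synonymous substitutions.
Total: 2 + 2 = 4.

4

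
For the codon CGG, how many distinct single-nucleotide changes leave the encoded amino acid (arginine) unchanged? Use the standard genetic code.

Position 1: AGG → 1 synonymous.
Position 2: none → 0 synonymous.
Position 3: CGU, CGC, CGA → 3 synonymous.
Total: 1 + 0 + 3 = 4.

4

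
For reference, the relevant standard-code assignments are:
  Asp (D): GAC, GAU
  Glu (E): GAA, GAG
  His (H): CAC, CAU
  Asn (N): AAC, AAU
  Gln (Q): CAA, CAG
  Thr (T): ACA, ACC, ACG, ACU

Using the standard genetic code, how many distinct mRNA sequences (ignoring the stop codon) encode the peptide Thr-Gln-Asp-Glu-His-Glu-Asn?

Thr: 4 codons.
Gln: 2 codons.
Asp: 2 codons.
Glu: 2 codons.
His: 2 codons.
Glu: 2 codons.
Asn: 2 codons.
4 × 2 × 2 × 2 × 2 × 2 × 2 = 256.

256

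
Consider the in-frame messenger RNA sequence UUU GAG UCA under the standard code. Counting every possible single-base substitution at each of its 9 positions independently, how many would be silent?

Codon 1 (UUU, Phe): 1 synonymous substitution.
Codon 2 (GAG, Glu): 1 synonymous substitution.
Codon 3 (UCA, Ser): 3 synonymous substitutions.
Total: 1 + 1 + 3 = 5.

5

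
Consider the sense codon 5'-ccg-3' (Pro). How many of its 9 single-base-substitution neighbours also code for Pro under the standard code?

3

Position 1: none → 0 synonymous.
Position 2: none → 0 synonymous.
Position 3: CCU, CCC, CCA → 3 synonymous.
Total: 0 + 0 + 3 = 3.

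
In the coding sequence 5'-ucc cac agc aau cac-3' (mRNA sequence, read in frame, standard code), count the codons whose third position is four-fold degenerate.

Codon 1 UCC (Ser): third position 4-fold.
Codon 2 CAC (His): third position 2-fold.
Codon 3 AGC (Ser): third position 2-fold.
Codon 4 AAU (Asn): third position 2-fold.
Codon 5 CAC (His): third position 2-fold.
Four-fold degenerate third positions: 1.

1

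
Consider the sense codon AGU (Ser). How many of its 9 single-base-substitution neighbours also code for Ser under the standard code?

1

Position 1: none → 0 synonymous.
Position 2: none → 0 synonymous.
Position 3: AGC → 1 synonymous.
Total: 0 + 0 + 1 = 1.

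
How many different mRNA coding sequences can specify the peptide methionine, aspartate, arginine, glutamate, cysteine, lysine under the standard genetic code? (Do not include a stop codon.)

96

Met: 1 codon.
Asp: 2 codons.
Arg: 6 codons.
Glu: 2 codons.
Cys: 2 codons.
Lys: 2 codons.
1 × 2 × 6 × 2 × 2 × 2 = 96.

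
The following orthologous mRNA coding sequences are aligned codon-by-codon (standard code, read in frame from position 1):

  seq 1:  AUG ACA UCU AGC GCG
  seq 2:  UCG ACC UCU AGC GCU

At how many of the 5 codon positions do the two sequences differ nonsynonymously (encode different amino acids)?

1

Codon 1: AUG Met / UCG Ser — nonsynonymous.
Codon 2: ACA Thr / ACC Thr — synonymous.
Codon 3: UCU Ser / UCU Ser — identical.
Codon 4: AGC Ser / AGC Ser — identical.
Codon 5: GCG Ala / GCU Ala — synonymous.
Nonsynonymous differences: 1.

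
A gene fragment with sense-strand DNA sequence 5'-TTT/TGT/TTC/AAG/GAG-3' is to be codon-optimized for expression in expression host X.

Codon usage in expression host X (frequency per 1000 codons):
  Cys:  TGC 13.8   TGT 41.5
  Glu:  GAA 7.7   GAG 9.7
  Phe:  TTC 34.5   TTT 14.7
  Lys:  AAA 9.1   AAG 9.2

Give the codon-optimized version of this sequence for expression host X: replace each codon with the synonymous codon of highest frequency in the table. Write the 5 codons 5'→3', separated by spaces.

TTC TGT TTC AAG GAG

Codon 1 (Phe): best is TTC at 34.5.
Codon 2 (Cys): best is TGT at 41.5.
Codon 3 (Phe): best is TTC at 34.5.
Codon 4 (Lys): best is AAG at 9.2.
Codon 5 (Glu): best is GAG at 9.7.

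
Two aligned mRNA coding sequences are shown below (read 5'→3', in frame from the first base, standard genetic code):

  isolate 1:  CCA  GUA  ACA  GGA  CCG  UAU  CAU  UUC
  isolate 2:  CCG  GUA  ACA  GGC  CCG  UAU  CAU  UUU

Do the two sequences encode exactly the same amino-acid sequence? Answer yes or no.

Codon 1: CCA Pro / CCG Pro — synonymous.
Codon 2: GUA Val / GUA Val — identical.
Codon 3: ACA Thr / ACA Thr — identical.
Codon 4: GGA Gly / GGC Gly — synonymous.
Codon 5: CCG Pro / CCG Pro — identical.
Codon 6: UAU Tyr / UAU Tyr — identical.
Codon 7: CAU His / CAU His — identical.
Codon 8: UUC Phe / UUU Phe — synonymous.
Nonsynonymous differences: 0 → same protein.

yes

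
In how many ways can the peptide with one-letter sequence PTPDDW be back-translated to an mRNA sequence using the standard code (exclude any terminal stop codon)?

Pro: 4 codons.
Thr: 4 codons.
Pro: 4 codons.
Asp: 2 codons.
Asp: 2 codons.
Trp: 1 codon.
4 × 4 × 4 × 2 × 2 × 1 = 256.

256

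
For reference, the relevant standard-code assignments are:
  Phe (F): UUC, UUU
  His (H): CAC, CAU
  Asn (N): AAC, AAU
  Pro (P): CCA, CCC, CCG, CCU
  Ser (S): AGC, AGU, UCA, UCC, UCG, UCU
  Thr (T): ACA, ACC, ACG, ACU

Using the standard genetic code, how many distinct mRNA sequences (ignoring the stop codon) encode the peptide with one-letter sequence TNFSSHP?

4608

Thr: 4 codons.
Asn: 2 codons.
Phe: 2 codons.
Ser: 6 codons.
Ser: 6 codons.
His: 2 codons.
Pro: 4 codons.
4 × 2 × 2 × 6 × 6 × 2 × 4 = 4608.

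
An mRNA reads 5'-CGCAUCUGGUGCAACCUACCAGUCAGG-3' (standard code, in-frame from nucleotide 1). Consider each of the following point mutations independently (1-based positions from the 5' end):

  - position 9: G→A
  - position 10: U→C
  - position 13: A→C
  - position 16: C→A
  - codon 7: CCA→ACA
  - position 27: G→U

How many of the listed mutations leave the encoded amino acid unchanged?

0

Codon 3: UGG (Trp) → UGA (Stop) — nonsense.
Codon 4: UGC (Cys) → CGC (Arg) — missense.
Codon 5: AAC (Asn) → CAC (His) — missense.
Codon 6: CUA (Leu) → AUA (Ile) — missense.
Codon 7: CCA (Pro) → ACA (Thr) — missense.
Codon 9: AGG (Arg) → AGU (Ser) — missense.
Synonymous: 0 of 6.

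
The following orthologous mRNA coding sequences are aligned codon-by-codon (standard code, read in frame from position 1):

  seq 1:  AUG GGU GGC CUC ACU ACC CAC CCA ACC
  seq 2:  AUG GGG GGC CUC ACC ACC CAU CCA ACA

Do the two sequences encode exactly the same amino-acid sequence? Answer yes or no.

Codon 1: AUG Met / AUG Met — identical.
Codon 2: GGU Gly / GGG Gly — synonymous.
Codon 3: GGC Gly / GGC Gly — identical.
Codon 4: CUC Leu / CUC Leu — identical.
Codon 5: ACU Thr / ACC Thr — synonymous.
Codon 6: ACC Thr / ACC Thr — identical.
Codon 7: CAC His / CAU His — synonymous.
Codon 8: CCA Pro / CCA Pro — identical.
Codon 9: ACC Thr / ACA Thr — synonymous.
Nonsynonymous differences: 0 → same protein.

yes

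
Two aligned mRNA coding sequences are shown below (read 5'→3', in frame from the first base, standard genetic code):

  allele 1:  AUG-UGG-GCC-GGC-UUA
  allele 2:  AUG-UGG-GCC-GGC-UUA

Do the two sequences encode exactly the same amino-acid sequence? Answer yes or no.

yes

Codon 1: AUG Met / AUG Met — identical.
Codon 2: UGG Trp / UGG Trp — identical.
Codon 3: GCC Ala / GCC Ala — identical.
Codon 4: GGC Gly / GGC Gly — identical.
Codon 5: UUA Leu / UUA Leu — identical.
Nonsynonymous differences: 0 → same protein.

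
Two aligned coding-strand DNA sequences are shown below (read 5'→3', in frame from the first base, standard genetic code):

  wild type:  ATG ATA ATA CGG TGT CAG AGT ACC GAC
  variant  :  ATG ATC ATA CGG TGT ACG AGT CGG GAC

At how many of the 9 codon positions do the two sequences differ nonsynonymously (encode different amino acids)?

Codon 1: ATG Met / ATG Met — identical.
Codon 2: ATA Ile / ATC Ile — synonymous.
Codon 3: ATA Ile / ATA Ile — identical.
Codon 4: CGG Arg / CGG Arg — identical.
Codon 5: TGT Cys / TGT Cys — identical.
Codon 6: CAG Gln / ACG Thr — nonsynonymous.
Codon 7: AGT Ser / AGT Ser — identical.
Codon 8: ACC Thr / CGG Arg — nonsynonymous.
Codon 9: GAC Asp / GAC Asp — identical.
Nonsynonymous differences: 2.

2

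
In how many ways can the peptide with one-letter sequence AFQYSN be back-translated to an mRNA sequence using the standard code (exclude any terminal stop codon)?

Ala: 4 codons.
Phe: 2 codons.
Gln: 2 codons.
Tyr: 2 codons.
Ser: 6 codons.
Asn: 2 codons.
4 × 2 × 2 × 2 × 6 × 2 = 384.

384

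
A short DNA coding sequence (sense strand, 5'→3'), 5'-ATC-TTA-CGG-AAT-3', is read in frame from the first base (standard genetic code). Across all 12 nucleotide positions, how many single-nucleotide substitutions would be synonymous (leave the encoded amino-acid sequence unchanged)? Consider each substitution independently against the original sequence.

9

Codon 1 (ATC, Ile): 2 synonymous substitutions.
Codon 2 (TTA, Leu): 2 synonymous substitutions.
Codon 3 (CGG, Arg): 4 synonymous substitutions.
Codon 4 (AAT, Asn): 1 synonymous substitution.
Total: 2 + 2 + 4 + 1 = 9.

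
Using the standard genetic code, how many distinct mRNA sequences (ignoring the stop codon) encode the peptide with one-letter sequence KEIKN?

48

Lys: 2 codons.
Glu: 2 codons.
Ile: 3 codons.
Lys: 2 codons.
Asn: 2 codons.
2 × 2 × 3 × 2 × 2 = 48.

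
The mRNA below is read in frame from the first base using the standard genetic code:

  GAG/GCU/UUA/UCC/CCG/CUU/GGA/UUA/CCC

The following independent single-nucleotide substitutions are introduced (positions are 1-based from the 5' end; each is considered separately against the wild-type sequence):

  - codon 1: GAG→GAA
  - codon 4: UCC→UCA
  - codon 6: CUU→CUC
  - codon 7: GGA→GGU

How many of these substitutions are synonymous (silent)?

Codon 1: GAG (Glu) → GAA (Glu) — synonymous.
Codon 4: UCC (Ser) → UCA (Ser) — synonymous.
Codon 6: CUU (Leu) → CUC (Leu) — synonymous.
Codon 7: GGA (Gly) → GGU (Gly) — synonymous.
Synonymous: 4 of 4.

4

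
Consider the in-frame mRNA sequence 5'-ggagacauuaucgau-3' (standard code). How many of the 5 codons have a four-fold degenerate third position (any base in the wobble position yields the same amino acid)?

Codon 1 GGA (Gly): third position 4-fold.
Codon 2 GAC (Asp): third position 2-fold.
Codon 3 AUU (Ile): third position 3-fold.
Codon 4 AUC (Ile): third position 3-fold.
Codon 5 GAU (Asp): third position 2-fold.
Four-fold degenerate third positions: 1.

1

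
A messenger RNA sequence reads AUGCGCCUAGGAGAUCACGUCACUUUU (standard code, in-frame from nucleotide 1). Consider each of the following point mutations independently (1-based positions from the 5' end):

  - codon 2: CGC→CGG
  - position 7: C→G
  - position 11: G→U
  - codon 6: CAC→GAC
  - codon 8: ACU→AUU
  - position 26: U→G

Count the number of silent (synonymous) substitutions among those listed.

1

Codon 2: CGC (Arg) → CGG (Arg) — synonymous.
Codon 3: CUA (Leu) → GUA (Val) — missense.
Codon 4: GGA (Gly) → GUA (Val) — missense.
Codon 6: CAC (His) → GAC (Asp) — missense.
Codon 8: ACU (Thr) → AUU (Ile) — missense.
Codon 9: UUU (Phe) → UGU (Cys) — missense.
Synonymous: 1 of 6.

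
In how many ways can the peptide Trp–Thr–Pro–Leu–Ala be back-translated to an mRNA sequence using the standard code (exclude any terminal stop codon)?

Trp: 1 codon.
Thr: 4 codons.
Pro: 4 codons.
Leu: 6 codons.
Ala: 4 codons.
1 × 4 × 4 × 6 × 4 = 384.

384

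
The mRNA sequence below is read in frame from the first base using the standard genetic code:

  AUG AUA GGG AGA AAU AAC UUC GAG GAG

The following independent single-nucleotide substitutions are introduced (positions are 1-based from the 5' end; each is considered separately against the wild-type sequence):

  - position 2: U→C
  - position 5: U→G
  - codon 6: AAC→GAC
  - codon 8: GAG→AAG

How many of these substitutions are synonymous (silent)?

Codon 1: AUG (Met) → ACG (Thr) — missense.
Codon 2: AUA (Ile) → AGA (Arg) — missense.
Codon 6: AAC (Asn) → GAC (Asp) — missense.
Codon 8: GAG (Glu) → AAG (Lys) — missense.
Synonymous: 0 of 4.

0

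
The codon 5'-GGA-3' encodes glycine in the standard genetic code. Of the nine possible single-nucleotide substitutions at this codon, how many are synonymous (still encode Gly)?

Position 1: none → 0 synonymous.
Position 2: none → 0 synonymous.
Position 3: GGT, GGC, GGG → 3 synonymous.
Total: 0 + 0 + 3 = 3.

3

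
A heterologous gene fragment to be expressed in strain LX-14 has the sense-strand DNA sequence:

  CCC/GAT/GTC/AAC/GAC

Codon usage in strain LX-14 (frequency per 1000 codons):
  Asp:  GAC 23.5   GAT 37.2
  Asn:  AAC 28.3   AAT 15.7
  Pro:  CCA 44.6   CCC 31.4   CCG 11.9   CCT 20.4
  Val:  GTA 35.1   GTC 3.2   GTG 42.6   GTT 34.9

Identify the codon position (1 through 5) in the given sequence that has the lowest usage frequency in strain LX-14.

Codon 1 CCC (Pro): 31.4 per 1000.
Codon 2 GAT (Asp): 37.2 per 1000.
Codon 3 GTC (Val): 3.2 per 1000.
Codon 4 AAC (Asn): 28.3 per 1000.
Codon 5 GAC (Asp): 23.5 per 1000.
Lowest frequency is 3.2 at codon 3.

3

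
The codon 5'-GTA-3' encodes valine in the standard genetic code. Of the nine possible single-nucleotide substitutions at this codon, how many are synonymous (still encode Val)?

3

Position 1: none → 0 synonymous.
Position 2: none → 0 synonymous.
Position 3: GTT, GTC, GTG → 3 synonymous.
Total: 0 + 0 + 3 = 3.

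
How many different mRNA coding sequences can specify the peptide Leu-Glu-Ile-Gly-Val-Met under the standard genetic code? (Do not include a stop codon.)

Leu: 6 codons.
Glu: 2 codons.
Ile: 3 codons.
Gly: 4 codons.
Val: 4 codons.
Met: 1 codon.
6 × 2 × 3 × 4 × 4 × 1 = 576.

576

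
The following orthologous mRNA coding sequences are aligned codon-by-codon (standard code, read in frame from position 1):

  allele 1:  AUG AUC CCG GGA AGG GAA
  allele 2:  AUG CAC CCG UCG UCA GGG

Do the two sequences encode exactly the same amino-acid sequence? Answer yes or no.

no

Codon 1: AUG Met / AUG Met — identical.
Codon 2: AUC Ile / CAC His — nonsynonymous.
Codon 3: CCG Pro / CCG Pro — identical.
Codon 4: GGA Gly / UCG Ser — nonsynonymous.
Codon 5: AGG Arg / UCA Ser — nonsynonymous.
Codon 6: GAA Glu / GGG Gly — nonsynonymous.
Nonsynonymous differences: 4 → different protein.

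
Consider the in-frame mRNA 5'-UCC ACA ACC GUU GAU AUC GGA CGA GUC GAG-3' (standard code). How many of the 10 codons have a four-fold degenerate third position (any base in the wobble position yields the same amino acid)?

7

Codon 1 UCC (Ser): third position 4-fold.
Codon 2 ACA (Thr): third position 4-fold.
Codon 3 ACC (Thr): third position 4-fold.
Codon 4 GUU (Val): third position 4-fold.
Codon 5 GAU (Asp): third position 2-fold.
Codon 6 AUC (Ile): third position 3-fold.
Codon 7 GGA (Gly): third position 4-fold.
Codon 8 CGA (Arg): third position 4-fold.
Codon 9 GUC (Val): third position 4-fold.
Codon 10 GAG (Glu): third position 2-fold.
Four-fold degenerate third positions: 7.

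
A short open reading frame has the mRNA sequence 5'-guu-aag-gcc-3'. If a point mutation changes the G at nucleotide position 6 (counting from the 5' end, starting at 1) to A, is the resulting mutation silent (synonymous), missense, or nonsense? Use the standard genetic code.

Position 6 falls in codon 2: AAG → Lys.
After the substitution the codon is AAA → Lys.
Both encode Lys, so the change is synonymous.

silent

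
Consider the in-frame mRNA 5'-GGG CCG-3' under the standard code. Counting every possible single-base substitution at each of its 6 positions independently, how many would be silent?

Codon 1 (GGG, Gly): 3 synonymous substitutions.
Codon 2 (CCG, Pro): 3 synonymous substitutions.
Total: 3 + 3 = 6.

6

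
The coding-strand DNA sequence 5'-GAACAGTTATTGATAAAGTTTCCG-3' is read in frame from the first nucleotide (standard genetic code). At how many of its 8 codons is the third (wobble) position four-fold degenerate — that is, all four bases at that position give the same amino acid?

1

Codon 1 GAA (Glu): third position 2-fold.
Codon 2 CAG (Gln): third position 2-fold.
Codon 3 TTA (Leu): third position 2-fold.
Codon 4 TTG (Leu): third position 2-fold.
Codon 5 ATA (Ile): third position 3-fold.
Codon 6 AAG (Lys): third position 2-fold.
Codon 7 TTT (Phe): third position 2-fold.
Codon 8 CCG (Pro): third position 4-fold.
Four-fold degenerate third positions: 1.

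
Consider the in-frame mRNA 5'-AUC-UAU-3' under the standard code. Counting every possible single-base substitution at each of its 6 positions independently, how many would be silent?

3

Codon 1 (AUC, Ile): 2 synonymous substitutions.
Codon 2 (UAU, Tyr): 1 synonymous substitution.
Total: 2 + 1 = 3.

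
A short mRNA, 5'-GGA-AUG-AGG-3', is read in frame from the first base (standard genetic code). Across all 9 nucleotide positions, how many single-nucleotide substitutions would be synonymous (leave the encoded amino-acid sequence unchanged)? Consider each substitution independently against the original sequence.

Codon 1 (GGA, Gly): 3 synonymous substitutions.
Codon 2 (AUG, Met): 0 synonymous substitutions.
Codon 3 (AGG, Arg): 2 synonymous substitutions.
Total: 3 + 0 + 2 = 5.

5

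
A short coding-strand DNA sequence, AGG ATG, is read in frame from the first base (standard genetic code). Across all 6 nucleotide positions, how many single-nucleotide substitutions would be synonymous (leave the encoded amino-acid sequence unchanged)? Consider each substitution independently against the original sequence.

Codon 1 (AGG, Arg): 2 synonymous substitutions.
Codon 2 (ATG, Met): 0 synonymous substitutions.
Total: 2 + 0 = 2.

2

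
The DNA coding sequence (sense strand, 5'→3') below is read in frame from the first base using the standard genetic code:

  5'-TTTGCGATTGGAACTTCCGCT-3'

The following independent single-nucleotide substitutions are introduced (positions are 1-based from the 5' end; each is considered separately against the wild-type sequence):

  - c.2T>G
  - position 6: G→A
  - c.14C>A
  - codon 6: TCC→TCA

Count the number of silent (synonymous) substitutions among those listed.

2

Codon 1: TTT (Phe) → TGT (Cys) — missense.
Codon 2: GCG (Ala) → GCA (Ala) — synonymous.
Codon 5: ACT (Thr) → AAT (Asn) — missense.
Codon 6: TCC (Ser) → TCA (Ser) — synonymous.
Synonymous: 2 of 4.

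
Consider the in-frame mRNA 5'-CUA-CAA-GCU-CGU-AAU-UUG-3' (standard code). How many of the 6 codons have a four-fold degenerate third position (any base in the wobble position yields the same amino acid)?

Codon 1 CUA (Leu): third position 4-fold.
Codon 2 CAA (Gln): third position 2-fold.
Codon 3 GCU (Ala): third position 4-fold.
Codon 4 CGU (Arg): third position 4-fold.
Codon 5 AAU (Asn): third position 2-fold.
Codon 6 UUG (Leu): third position 2-fold.
Four-fold degenerate third positions: 3.

3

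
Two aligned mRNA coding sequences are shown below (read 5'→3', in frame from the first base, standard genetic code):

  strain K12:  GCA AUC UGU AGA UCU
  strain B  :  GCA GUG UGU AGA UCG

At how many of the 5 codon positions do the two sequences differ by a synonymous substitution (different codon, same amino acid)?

1

Codon 1: GCA Ala / GCA Ala — identical.
Codon 2: AUC Ile / GUG Val — nonsynonymous.
Codon 3: UGU Cys / UGU Cys — identical.
Codon 4: AGA Arg / AGA Arg — identical.
Codon 5: UCU Ser / UCG Ser — synonymous.
Synonymous differences: 1.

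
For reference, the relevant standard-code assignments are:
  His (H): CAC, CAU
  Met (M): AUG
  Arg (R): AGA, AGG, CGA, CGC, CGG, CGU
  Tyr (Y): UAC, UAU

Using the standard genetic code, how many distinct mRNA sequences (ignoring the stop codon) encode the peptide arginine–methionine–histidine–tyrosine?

24

Arg: 6 codons.
Met: 1 codon.
His: 2 codons.
Tyr: 2 codons.
6 × 1 × 2 × 2 = 24.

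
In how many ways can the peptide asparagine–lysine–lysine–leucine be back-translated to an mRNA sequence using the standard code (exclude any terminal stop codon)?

Asn: 2 codons.
Lys: 2 codons.
Lys: 2 codons.
Leu: 6 codons.
2 × 2 × 2 × 6 = 48.

48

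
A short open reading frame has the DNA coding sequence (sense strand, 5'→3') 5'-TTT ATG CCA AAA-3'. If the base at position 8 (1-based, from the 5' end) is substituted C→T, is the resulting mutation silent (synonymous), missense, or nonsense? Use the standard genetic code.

Position 8 falls in codon 3: CCA → Pro.
After the substitution the codon is CTA → Leu.
Pro ≠ Leu, so this is a missense mutation.

missense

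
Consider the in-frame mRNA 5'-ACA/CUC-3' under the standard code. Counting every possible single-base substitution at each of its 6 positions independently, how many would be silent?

Codon 1 (ACA, Thr): 3 synonymous substitutions.
Codon 2 (CUC, Leu): 3 synonymous substitutions.
Total: 3 + 3 = 6.

6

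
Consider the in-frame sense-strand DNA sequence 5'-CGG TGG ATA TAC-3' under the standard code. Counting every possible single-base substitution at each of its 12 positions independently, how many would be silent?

Codon 1 (CGG, Arg): 4 synonymous substitutions.
Codon 2 (TGG, Trp): 0 synonymous substitutions.
Codon 3 (ATA, Ile): 2 synonymous substitutions.
Codon 4 (TAC, Tyr): 1 synonymous substitution.
Total: 4 + 0 + 2 + 1 = 7.

7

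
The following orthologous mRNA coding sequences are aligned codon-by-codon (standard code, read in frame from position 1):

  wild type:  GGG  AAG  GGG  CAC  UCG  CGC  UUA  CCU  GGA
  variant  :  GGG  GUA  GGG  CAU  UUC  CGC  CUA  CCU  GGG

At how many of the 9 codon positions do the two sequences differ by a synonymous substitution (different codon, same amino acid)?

3

Codon 1: GGG Gly / GGG Gly — identical.
Codon 2: AAG Lys / GUA Val — nonsynonymous.
Codon 3: GGG Gly / GGG Gly — identical.
Codon 4: CAC His / CAU His — synonymous.
Codon 5: UCG Ser / UUC Phe — nonsynonymous.
Codon 6: CGC Arg / CGC Arg — identical.
Codon 7: UUA Leu / CUA Leu — synonymous.
Codon 8: CCU Pro / CCU Pro — identical.
Codon 9: GGA Gly / GGG Gly — synonymous.
Synonymous differences: 3.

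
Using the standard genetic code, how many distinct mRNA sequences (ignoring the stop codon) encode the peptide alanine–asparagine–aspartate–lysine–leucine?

192

Ala: 4 codons.
Asn: 2 codons.
Asp: 2 codons.
Lys: 2 codons.
Leu: 6 codons.
4 × 2 × 2 × 2 × 6 = 192.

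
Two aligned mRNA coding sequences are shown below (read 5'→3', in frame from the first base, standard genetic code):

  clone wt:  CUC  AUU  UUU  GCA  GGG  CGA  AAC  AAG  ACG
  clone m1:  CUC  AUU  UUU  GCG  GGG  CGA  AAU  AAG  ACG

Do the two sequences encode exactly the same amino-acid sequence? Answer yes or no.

yes

Codon 1: CUC Leu / CUC Leu — identical.
Codon 2: AUU Ile / AUU Ile — identical.
Codon 3: UUU Phe / UUU Phe — identical.
Codon 4: GCA Ala / GCG Ala — synonymous.
Codon 5: GGG Gly / GGG Gly — identical.
Codon 6: CGA Arg / CGA Arg — identical.
Codon 7: AAC Asn / AAU Asn — synonymous.
Codon 8: AAG Lys / AAG Lys — identical.
Codon 9: ACG Thr / ACG Thr — identical.
Nonsynonymous differences: 0 → same protein.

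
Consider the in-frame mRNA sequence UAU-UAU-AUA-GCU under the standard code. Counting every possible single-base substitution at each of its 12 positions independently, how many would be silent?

7

Codon 1 (UAU, Tyr): 1 synonymous substitution.
Codon 2 (UAU, Tyr): 1 synonymous substitution.
Codon 3 (AUA, Ile): 2 synonymous substitutions.
Codon 4 (GCU, Ala): 3 synonymous substitutions.
Total: 1 + 1 + 2 + 3 = 7.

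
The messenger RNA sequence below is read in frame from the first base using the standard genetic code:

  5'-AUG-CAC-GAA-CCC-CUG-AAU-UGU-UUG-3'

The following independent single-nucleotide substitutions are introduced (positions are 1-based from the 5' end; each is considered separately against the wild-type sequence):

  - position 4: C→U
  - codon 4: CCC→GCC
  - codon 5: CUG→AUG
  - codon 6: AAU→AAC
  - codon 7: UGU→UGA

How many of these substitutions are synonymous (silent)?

1

Codon 2: CAC (His) → UAC (Tyr) — missense.
Codon 4: CCC (Pro) → GCC (Ala) — missense.
Codon 5: CUG (Leu) → AUG (Met) — missense.
Codon 6: AAU (Asn) → AAC (Asn) — synonymous.
Codon 7: UGU (Cys) → UGA (Stop) — nonsense.
Synonymous: 1 of 5.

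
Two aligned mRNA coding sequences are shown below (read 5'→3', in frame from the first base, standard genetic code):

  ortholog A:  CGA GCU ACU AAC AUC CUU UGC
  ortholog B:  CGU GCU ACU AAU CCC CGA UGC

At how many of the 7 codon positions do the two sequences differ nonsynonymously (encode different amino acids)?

2

Codon 1: CGA Arg / CGU Arg — synonymous.
Codon 2: GCU Ala / GCU Ala — identical.
Codon 3: ACU Thr / ACU Thr — identical.
Codon 4: AAC Asn / AAU Asn — synonymous.
Codon 5: AUC Ile / CCC Pro — nonsynonymous.
Codon 6: CUU Leu / CGA Arg — nonsynonymous.
Codon 7: UGC Cys / UGC Cys — identical.
Nonsynonymous differences: 2.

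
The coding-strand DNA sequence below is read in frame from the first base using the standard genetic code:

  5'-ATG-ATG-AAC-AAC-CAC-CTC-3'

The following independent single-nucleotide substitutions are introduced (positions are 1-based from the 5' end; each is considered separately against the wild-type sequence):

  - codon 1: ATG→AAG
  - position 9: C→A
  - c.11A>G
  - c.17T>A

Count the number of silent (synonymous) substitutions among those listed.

0

Codon 1: ATG (Met) → AAG (Lys) — missense.
Codon 3: AAC (Asn) → AAA (Lys) — missense.
Codon 4: AAC (Asn) → AGC (Ser) — missense.
Codon 6: CTC (Leu) → CAC (His) — missense.
Synonymous: 0 of 4.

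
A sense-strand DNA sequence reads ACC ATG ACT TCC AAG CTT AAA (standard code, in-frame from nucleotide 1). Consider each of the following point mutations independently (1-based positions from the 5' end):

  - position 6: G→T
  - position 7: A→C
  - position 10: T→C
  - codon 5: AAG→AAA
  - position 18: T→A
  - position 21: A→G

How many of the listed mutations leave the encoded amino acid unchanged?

3

Codon 2: ATG (Met) → ATT (Ile) — missense.
Codon 3: ACT (Thr) → CCT (Pro) — missense.
Codon 4: TCC (Ser) → CCC (Pro) — missense.
Codon 5: AAG (Lys) → AAA (Lys) — synonymous.
Codon 6: CTT (Leu) → CTA (Leu) — synonymous.
Codon 7: AAA (Lys) → AAG (Lys) — synonymous.
Synonymous: 3 of 6.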